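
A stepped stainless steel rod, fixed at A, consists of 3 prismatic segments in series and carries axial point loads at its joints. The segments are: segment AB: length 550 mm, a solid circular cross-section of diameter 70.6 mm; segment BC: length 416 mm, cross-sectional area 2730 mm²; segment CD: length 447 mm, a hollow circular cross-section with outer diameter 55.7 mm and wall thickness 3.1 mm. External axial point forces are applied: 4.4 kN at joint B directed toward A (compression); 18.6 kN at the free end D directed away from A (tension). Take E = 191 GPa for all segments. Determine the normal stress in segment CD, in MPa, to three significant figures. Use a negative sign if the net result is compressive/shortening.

36.3 MPa

Internal axial forces (sectioning from the free end, tension +): N_CD = 18.6 kN, N_BC = 18.6 kN, N_AB = 14.2 kN.
A_CD = 512.3 mm².
σ_CD = N_CD/A_CD = 18600/512.3 = 36.31 MPa.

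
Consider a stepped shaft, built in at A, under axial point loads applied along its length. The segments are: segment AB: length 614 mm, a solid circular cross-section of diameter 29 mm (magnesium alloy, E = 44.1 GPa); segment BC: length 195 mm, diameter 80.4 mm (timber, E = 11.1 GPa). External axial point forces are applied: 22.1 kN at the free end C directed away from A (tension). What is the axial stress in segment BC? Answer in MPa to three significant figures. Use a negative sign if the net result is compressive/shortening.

Internal axial forces (sectioning from the free end, tension +): N_BC = 22.1 kN, N_AB = 22.1 kN.
A_BC = 5077 mm².
σ_BC = N_BC/A_BC = 22100/5077 = 4.353 MPa.

4.35 MPa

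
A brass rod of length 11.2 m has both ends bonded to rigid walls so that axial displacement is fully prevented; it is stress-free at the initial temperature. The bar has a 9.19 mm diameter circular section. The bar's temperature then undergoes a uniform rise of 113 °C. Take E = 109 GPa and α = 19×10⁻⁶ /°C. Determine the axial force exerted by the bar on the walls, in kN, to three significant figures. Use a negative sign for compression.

-15.5 kN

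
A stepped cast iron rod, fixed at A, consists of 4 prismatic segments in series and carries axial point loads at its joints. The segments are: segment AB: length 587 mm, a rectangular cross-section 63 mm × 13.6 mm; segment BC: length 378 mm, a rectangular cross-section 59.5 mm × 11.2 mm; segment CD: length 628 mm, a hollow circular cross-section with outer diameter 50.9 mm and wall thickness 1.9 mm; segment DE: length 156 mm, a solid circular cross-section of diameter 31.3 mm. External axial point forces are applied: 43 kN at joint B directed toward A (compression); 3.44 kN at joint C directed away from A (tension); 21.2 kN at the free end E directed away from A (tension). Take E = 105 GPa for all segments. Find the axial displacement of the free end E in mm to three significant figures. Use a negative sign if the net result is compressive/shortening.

0.488 mm

Internal axial forces (sectioning from the free end, tension +): N_DE = 21.2 kN, N_CD = 21.2 kN, N_BC = 24.64 kN, N_AB = -18.36 kN.
A_AB = 856.8 mm².
A_BC = 666.4 mm².
A_CD = 292.5 mm².
A_DE = 769.4 mm².
δ_AB = -18360·587/(856.8·105000) = -0.1198 mm
δ_BC = 24640·378/(666.4·105000) = 0.1331 mm
δ_CD = 21200·628/(292.5·105000) = 0.4335 mm
δ_DE = 21200·156/(769.4·105000) = 0.04093 mm
δ = Σδ_i = 0.4878 mm.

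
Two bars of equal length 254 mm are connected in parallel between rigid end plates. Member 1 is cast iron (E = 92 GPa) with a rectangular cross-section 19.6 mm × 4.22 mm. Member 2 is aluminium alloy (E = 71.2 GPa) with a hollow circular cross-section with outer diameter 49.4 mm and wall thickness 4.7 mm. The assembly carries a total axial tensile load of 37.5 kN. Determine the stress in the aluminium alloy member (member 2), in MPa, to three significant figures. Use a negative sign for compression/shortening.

48.9 MPa

A_1 = 82.71 mm².
A_2 = 660 mm².
Equal strain + equilibrium ⇒ each member carries load in proportion to AE: A₁E₁ = 7610000 N, A₂E₂ = 46990000 N, ΣAE = 54600000 N.
σ₂ = P·E₂/ΣAE = 37500·71200/54600000 = 48.9 MPa.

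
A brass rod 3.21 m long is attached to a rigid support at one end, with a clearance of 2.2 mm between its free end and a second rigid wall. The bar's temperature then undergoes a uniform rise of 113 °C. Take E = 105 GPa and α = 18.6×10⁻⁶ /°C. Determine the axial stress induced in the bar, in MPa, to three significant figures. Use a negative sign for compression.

Free thermal expansion αLΔT = 18.6e-6 · 3210 · 113 = 6.747 mm.
The walls engage after the gap closes; constrained expansion = 6.747 − 2.2 = 4.547 mm.
The walls impose strain ε = −(4.547)/3210 = -1.4164e-03; σ = Eε = 105000 · -1.4164e-03 = -148.7 MPa.

-149 MPa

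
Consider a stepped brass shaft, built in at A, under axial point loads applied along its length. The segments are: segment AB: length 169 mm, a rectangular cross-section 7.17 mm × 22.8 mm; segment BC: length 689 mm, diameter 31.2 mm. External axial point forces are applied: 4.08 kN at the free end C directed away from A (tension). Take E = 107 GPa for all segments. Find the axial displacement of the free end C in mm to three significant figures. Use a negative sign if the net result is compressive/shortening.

0.0738 mm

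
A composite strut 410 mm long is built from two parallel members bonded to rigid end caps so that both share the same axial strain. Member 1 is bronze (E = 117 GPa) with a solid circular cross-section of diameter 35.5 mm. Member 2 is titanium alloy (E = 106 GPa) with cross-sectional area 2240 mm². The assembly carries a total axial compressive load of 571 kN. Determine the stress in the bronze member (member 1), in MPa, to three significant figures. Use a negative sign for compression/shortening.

A_1 = 989.8 mm².
Equal strain + equilibrium ⇒ each member carries load in proportion to AE: A₁E₁ = 115800000 N, A₂E₂ = 237400000 N, ΣAE = 353200000 N.
σ₁ = P·E₁/ΣAE = -571000·117000/353200000 = -189.1 MPa.

-189 MPa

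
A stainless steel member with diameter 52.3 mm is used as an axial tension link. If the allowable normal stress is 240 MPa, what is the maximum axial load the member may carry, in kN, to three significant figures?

516 kN

A = 2148 mm².
P_max = σ_allow · A = 240 · 2148 = 515600 N = 515.6 kN.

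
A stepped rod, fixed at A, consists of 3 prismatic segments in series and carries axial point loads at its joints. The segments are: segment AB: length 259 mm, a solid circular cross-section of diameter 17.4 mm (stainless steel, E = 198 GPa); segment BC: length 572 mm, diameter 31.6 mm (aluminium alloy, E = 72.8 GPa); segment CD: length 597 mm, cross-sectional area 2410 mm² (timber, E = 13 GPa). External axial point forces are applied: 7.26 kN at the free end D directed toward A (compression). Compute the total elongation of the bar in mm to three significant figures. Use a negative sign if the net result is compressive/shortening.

Internal axial forces (sectioning from the free end, tension +): N_CD = -7.26 kN, N_BC = -7.26 kN, N_AB = -7.26 kN.
A_AB = 237.8 mm².
A_BC = 784.3 mm².
δ_AB = -7260·259/(237.8·198000) = -0.03994 mm
δ_BC = -7260·572/(784.3·72800) = -0.07273 mm
δ_CD = -7260·597/(2410·13000) = -0.1383 mm
δ = Σδ_i = -0.251 mm.

-0.251 mm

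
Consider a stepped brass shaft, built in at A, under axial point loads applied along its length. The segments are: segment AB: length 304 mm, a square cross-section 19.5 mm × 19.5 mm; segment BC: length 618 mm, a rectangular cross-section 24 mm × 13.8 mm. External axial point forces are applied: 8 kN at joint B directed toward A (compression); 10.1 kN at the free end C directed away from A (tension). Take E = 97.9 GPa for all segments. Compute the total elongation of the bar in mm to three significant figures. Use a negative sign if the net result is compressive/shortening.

Internal axial forces (sectioning from the free end, tension +): N_BC = 10.1 kN, N_AB = 2.1 kN.
A_AB = 380.2 mm².
A_BC = 331.2 mm².
δ_AB = 2100·304/(380.2·97900) = 0.01715 mm
δ_BC = 10100·618/(331.2·97900) = 0.1925 mm
δ = Σδ_i = 0.2097 mm.

0.210 mm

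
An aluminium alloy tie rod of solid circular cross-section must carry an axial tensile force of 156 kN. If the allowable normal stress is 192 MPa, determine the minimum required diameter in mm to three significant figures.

Required area A ≥ P/σ_allow = 156000/192 = 812.5 mm².
For a solid circular section, d ≥ √(4A/π) = 32.16 mm.

32.2 mm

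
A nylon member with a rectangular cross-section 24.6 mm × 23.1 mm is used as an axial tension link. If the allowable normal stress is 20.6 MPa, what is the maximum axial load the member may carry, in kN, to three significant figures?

11.7 kN

A = 568.3 mm².
P_max = σ_allow · A = 20.6 · 568.3 = 11710 N = 11.71 kN.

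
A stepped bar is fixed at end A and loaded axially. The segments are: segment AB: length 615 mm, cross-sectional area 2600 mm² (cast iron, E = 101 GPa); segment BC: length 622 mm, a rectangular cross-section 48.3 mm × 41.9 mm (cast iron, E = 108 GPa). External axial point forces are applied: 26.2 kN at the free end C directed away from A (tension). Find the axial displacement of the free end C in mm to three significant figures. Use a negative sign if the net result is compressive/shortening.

0.136 mm

Internal axial forces (sectioning from the free end, tension +): N_BC = 26.2 kN, N_AB = 26.2 kN.
A_BC = 2024 mm².
δ_AB = 26200·615/(2600·101000) = 0.06136 mm
δ_BC = 26200·622/(2024·108000) = 0.07456 mm
δ = Σδ_i = 0.1359 mm.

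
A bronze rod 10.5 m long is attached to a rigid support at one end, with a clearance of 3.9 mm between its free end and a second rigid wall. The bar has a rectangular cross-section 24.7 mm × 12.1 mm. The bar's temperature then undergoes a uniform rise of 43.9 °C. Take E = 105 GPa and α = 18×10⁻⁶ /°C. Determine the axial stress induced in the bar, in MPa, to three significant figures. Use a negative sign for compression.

-44.0 MPa

Free thermal expansion αLΔT = 18e-6 · 10500 · 43.9 = 8.297 mm.
The walls engage after the gap closes; constrained expansion = 8.297 − 3.9 = 4.397 mm.
The walls impose strain ε = −(4.397)/10500 = -4.1877e-04; σ = Eε = 105000 · -4.1877e-04 = -43.97 MPa.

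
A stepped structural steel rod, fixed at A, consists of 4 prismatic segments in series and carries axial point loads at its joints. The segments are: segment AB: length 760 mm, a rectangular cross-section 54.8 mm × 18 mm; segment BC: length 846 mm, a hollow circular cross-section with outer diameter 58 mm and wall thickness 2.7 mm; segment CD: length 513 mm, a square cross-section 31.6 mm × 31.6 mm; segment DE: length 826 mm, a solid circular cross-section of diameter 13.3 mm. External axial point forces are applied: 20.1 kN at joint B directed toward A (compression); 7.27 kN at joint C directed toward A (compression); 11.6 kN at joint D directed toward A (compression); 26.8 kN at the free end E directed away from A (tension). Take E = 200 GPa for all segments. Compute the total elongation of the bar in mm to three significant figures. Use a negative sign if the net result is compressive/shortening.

0.860 mm

Internal axial forces (sectioning from the free end, tension +): N_DE = 26.8 kN, N_CD = 15.2 kN, N_BC = 7.93 kN, N_AB = -12.17 kN.
A_AB = 986.4 mm².
A_BC = 469.1 mm².
A_CD = 998.6 mm².
A_DE = 138.9 mm².
δ_AB = -12170·760/(986.4·200000) = -0.04688 mm
δ_BC = 7930·846/(469.1·200000) = 0.07151 mm
δ_CD = 15200·513/(998.6·200000) = 0.03904 mm
δ_DE = 26800·826/(138.9·200000) = 0.7967 mm
δ = Σδ_i = 0.8604 mm.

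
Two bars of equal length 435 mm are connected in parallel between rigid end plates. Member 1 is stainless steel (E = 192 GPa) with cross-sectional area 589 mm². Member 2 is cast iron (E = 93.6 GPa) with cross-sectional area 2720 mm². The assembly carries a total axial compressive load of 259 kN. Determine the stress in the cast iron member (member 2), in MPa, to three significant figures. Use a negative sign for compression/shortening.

Equal strain + equilibrium ⇒ each member carries load in proportion to AE: A₁E₁ = 113100000 N, A₂E₂ = 254600000 N, ΣAE = 367700000 N.
σ₂ = P·E₂/ΣAE = -259000·93600/367700000 = -65.93 MPa.

-65.9 MPa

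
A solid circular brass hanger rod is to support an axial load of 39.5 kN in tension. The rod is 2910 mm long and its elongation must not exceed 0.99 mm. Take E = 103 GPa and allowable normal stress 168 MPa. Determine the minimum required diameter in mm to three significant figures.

37.9 mm

Required area A ≥ P/σ_allow = 39500/168 = 235.1 mm².
For a solid circular section, d ≥ √(4A/π) = 17.3 mm.
Elongation limit: A ≥ PL/(Eδ_allow) = 39500·2910/(103000·0.99) = 1127 mm² ⇒ d ≥ 37.88 mm.
The elongation limit governs.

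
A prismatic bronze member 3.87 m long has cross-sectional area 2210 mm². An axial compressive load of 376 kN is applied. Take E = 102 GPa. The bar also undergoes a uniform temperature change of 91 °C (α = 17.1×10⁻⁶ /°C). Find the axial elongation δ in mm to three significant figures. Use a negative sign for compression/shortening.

δ_mech = NL/(AE) = -376000·3870/(2210·102000) = -6.455 mm.
δ_thermal = αLΔT = 17.1e-6·3870·91 = 6.022 mm.
δ = δ_mech + δ_thermal = -0.433 mm.

-0.433 mm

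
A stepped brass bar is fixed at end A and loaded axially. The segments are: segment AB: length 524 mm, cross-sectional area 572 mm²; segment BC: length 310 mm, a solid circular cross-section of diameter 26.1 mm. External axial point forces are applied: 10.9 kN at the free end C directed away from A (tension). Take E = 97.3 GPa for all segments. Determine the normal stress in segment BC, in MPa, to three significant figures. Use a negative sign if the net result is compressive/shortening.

Internal axial forces (sectioning from the free end, tension +): N_BC = 10.9 kN, N_AB = 10.9 kN.
A_BC = 535 mm².
σ_BC = N_BC/A_BC = 10900/535 = 20.37 MPa.

20.4 MPa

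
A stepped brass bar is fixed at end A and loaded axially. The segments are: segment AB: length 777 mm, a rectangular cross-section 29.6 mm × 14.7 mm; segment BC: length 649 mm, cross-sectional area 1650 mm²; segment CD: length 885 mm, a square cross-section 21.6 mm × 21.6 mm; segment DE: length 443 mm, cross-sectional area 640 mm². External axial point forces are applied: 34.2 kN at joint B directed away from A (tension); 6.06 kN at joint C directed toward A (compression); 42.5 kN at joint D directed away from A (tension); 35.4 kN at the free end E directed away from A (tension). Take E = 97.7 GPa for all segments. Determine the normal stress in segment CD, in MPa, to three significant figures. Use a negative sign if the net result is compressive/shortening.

167 MPa

Internal axial forces (sectioning from the free end, tension +): N_DE = 35.4 kN, N_CD = 77.9 kN, N_BC = 71.84 kN, N_AB = 106 kN.
A_CD = 466.6 mm².
σ_CD = N_CD/A_CD = 77900/466.6 = 167 MPa.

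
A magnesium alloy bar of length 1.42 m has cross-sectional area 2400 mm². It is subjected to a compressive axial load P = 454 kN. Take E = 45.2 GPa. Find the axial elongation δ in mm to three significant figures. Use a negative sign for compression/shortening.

-5.94 mm

δ_mech = NL/(AE) = -454000·1420/(2400·45200) = -5.943 mm.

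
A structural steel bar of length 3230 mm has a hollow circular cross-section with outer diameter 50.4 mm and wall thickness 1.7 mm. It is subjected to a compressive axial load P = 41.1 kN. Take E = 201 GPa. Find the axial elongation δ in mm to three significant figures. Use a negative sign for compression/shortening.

A = 260.1 mm².
δ_mech = NL/(AE) = -41100·3230/(260.1·201000) = -2.539 mm.

-2.54 mm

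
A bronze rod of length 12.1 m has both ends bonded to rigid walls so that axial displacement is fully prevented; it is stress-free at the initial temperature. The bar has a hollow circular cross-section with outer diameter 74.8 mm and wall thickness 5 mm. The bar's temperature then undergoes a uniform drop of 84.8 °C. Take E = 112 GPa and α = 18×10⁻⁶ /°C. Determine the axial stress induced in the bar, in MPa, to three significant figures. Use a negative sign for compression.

171 MPa

Free thermal expansion αLΔT = 18e-6 · 12100 · -84.8 = -18.47 mm.
The walls impose strain ε = −(-18.47)/12100 = 1.5264e-03; σ = Eε = 112000 · 1.5264e-03 = 171 MPa.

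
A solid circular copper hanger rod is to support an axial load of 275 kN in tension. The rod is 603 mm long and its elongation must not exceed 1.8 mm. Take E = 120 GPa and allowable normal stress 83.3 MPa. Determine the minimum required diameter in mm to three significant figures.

Required area A ≥ P/σ_allow = 275000/83.3 = 3301 mm².
For a solid circular section, d ≥ √(4A/π) = 64.83 mm.
Elongation limit: A ≥ PL/(Eδ_allow) = 275000·603/(120000·1.8) = 767.7 mm² ⇒ d ≥ 31.26 mm.
The stress limit governs.

64.8 mm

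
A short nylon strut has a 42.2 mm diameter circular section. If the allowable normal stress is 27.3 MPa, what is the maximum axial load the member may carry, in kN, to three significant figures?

A = 1399 mm².
P_max = σ_allow · A = 27.3 · 1399 = 38180 N = 38.18 kN.

38.2 kN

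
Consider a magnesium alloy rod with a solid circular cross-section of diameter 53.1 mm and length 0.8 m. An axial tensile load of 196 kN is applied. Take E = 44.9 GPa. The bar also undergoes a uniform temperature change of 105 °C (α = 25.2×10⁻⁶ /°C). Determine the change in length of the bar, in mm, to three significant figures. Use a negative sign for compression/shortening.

3.69 mm

A = 2215 mm².
δ_mech = NL/(AE) = 196000·800/(2215·44900) = 1.577 mm.
δ_thermal = αLΔT = 25.2e-6·800·105 = 2.117 mm.
δ = δ_mech + δ_thermal = 3.694 mm.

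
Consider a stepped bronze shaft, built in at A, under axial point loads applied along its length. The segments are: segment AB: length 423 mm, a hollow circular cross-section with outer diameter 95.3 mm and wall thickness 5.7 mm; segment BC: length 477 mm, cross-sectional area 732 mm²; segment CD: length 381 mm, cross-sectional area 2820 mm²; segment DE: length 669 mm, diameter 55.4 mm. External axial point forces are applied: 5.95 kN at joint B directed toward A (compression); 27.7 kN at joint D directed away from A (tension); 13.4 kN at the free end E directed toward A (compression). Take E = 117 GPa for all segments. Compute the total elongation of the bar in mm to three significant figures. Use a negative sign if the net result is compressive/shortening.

Internal axial forces (sectioning from the free end, tension +): N_DE = -13.4 kN, N_CD = 14.3 kN, N_BC = 14.3 kN, N_AB = 8.35 kN.
A_AB = 1604 mm².
A_DE = 2411 mm².
δ_AB = 8350·423/(1604·117000) = 0.01882 mm
δ_BC = 14300·477/(732·117000) = 0.07964 mm
δ_CD = 14300·381/(2820·117000) = 0.01651 mm
δ_DE = -13400·669/(2411·117000) = -0.03179 mm
δ = Σδ_i = 0.08319 mm.

0.0832 mm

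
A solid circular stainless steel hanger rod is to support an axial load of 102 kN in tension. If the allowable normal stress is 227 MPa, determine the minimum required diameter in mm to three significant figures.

Required area A ≥ P/σ_allow = 102000/227 = 449.3 mm².
For a solid circular section, d ≥ √(4A/π) = 23.92 mm.

23.9 mm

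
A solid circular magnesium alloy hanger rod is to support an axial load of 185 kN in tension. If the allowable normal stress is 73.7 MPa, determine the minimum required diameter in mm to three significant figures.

56.5 mm

Required area A ≥ P/σ_allow = 185000/73.7 = 2510 mm².
For a solid circular section, d ≥ √(4A/π) = 56.53 mm.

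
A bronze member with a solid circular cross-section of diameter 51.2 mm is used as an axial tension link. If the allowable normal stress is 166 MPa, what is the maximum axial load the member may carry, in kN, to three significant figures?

342 kN

A = 2059 mm².
P_max = σ_allow · A = 166 · 2059 = 341800 N = 341.8 kN.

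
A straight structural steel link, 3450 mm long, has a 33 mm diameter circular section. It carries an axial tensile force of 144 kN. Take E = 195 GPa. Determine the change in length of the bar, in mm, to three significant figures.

A = 855.3 mm².
δ_mech = NL/(AE) = 144000·3450/(855.3·195000) = 2.979 mm.

2.98 mm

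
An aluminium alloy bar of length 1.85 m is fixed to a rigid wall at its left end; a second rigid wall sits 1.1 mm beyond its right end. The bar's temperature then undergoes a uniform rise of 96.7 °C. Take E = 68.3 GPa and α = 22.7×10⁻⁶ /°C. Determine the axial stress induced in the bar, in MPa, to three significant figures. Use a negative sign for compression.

-109 MPa

Free thermal expansion αLΔT = 22.7e-6 · 1850 · 96.7 = 4.061 mm.
The walls engage after the gap closes; constrained expansion = 4.061 − 1.1 = 2.961 mm.
The walls impose strain ε = −(2.961)/1850 = -1.6005e-03; σ = Eε = 68300 · -1.6005e-03 = -109.3 MPa.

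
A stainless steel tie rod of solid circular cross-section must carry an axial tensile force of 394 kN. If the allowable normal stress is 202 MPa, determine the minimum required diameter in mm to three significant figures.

49.8 mm

Required area A ≥ P/σ_allow = 394000/202 = 1950 mm².
For a solid circular section, d ≥ √(4A/π) = 49.83 mm.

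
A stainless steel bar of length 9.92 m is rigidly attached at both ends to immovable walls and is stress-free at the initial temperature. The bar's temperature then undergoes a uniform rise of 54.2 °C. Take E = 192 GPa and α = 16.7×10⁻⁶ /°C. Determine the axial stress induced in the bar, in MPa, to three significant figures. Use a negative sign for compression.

Free thermal expansion αLΔT = 16.7e-6 · 9920 · 54.2 = 8.979 mm.
The walls impose strain ε = −(8.979)/9920 = -9.0514e-04; σ = Eε = 192000 · -9.0514e-04 = -173.8 MPa.

-174 MPa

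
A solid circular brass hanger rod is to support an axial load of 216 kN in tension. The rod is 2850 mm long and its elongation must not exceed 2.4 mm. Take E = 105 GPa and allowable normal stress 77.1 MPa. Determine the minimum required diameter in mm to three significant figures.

59.7 mm

Required area A ≥ P/σ_allow = 216000/77.1 = 2802 mm².
For a solid circular section, d ≥ √(4A/π) = 59.72 mm.
Elongation limit: A ≥ PL/(Eδ_allow) = 216000·2850/(105000·2.4) = 2443 mm² ⇒ d ≥ 55.77 mm.
The stress limit governs.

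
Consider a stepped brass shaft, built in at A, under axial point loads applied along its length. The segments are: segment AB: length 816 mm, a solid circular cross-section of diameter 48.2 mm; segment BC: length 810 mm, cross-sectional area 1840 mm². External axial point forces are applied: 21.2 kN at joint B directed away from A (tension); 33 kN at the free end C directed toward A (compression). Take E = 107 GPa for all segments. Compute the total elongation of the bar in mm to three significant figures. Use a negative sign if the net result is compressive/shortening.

-0.185 mm

Internal axial forces (sectioning from the free end, tension +): N_BC = -33 kN, N_AB = -11.8 kN.
A_AB = 1825 mm².
δ_AB = -11800·816/(1825·107000) = -0.04932 mm
δ_BC = -33000·810/(1840·107000) = -0.1358 mm
δ = Σδ_i = -0.1851 mm.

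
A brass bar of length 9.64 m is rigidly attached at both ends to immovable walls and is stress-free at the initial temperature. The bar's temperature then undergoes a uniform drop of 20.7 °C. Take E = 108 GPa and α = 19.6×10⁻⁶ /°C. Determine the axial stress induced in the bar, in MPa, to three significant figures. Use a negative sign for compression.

43.8 MPa

Free thermal expansion αLΔT = 19.6e-6 · 9640 · -20.7 = -3.911 mm.
The walls impose strain ε = −(-3.911)/9640 = 4.0572e-04; σ = Eε = 108000 · 4.0572e-04 = 43.82 MPa.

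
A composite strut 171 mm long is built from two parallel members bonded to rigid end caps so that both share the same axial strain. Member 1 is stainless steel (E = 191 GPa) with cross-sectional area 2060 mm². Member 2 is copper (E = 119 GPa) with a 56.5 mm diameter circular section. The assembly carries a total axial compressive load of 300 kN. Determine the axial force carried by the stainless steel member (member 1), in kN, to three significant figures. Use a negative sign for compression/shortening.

A_2 = 2507 mm².
Equal strain + equilibrium ⇒ each member carries load in proportion to AE: A₁E₁ = 393500000 N, A₂E₂ = 298400000 N, ΣAE = 691800000 N.
F₁ = P·A₁E₁/ΣAE = -300000·393500000/691800000 = -170600 N.

-171 kN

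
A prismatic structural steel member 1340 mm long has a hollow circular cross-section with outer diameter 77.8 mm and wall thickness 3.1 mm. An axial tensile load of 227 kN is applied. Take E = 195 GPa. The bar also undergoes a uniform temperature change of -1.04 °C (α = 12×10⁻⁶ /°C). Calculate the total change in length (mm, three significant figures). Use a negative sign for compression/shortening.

A = 727.5 mm².
δ_mech = NL/(AE) = 227000·1340/(727.5·195000) = 2.144 mm.
δ_thermal = αLΔT = 12e-6·1340·-1.04 = -0.01672 mm.
δ = δ_mech + δ_thermal = 2.127 mm.

2.13 mm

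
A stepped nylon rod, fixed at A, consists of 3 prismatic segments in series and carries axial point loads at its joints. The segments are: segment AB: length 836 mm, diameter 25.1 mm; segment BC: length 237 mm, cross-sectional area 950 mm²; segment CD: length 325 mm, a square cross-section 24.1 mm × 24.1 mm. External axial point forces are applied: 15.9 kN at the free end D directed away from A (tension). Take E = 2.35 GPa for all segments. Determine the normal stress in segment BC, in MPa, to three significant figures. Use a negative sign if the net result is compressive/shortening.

Internal axial forces (sectioning from the free end, tension +): N_CD = 15.9 kN, N_BC = 15.9 kN, N_AB = 15.9 kN.
σ_BC = N_BC/A_BC = 15900/950 = 16.74 MPa.

16.7 MPa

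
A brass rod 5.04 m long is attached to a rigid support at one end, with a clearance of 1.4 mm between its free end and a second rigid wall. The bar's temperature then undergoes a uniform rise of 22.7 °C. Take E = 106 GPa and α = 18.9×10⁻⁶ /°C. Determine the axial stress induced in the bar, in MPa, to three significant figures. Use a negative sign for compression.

-16.0 MPa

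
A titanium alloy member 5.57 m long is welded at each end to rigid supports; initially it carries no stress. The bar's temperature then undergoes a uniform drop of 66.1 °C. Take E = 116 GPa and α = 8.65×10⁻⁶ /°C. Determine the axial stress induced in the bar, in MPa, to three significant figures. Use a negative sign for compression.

66.3 MPa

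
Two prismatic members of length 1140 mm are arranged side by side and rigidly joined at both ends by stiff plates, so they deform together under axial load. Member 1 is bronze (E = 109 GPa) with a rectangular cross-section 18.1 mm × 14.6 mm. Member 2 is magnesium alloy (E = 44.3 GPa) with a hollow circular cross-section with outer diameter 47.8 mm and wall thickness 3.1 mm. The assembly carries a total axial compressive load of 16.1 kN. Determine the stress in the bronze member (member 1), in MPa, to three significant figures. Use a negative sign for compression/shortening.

-36.5 MPa

A_1 = 264.3 mm².
A_2 = 435.3 mm².
Equal strain + equilibrium ⇒ each member carries load in proportion to AE: A₁E₁ = 28800000 N, A₂E₂ = 19290000 N, ΣAE = 48090000 N.
σ₁ = P·E₁/ΣAE = -16100·109000/48090000 = -36.49 MPa.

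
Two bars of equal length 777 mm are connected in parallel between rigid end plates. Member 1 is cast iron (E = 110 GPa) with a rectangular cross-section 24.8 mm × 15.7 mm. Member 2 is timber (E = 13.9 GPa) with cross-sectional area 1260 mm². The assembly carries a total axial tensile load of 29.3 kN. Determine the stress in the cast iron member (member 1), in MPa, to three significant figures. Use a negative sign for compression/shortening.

53.4 MPa

A_1 = 389.4 mm².
Equal strain + equilibrium ⇒ each member carries load in proportion to AE: A₁E₁ = 42830000 N, A₂E₂ = 17510000 N, ΣAE = 60340000 N.
σ₁ = P·E₁/ΣAE = 29300·110000/60340000 = 53.41 MPa.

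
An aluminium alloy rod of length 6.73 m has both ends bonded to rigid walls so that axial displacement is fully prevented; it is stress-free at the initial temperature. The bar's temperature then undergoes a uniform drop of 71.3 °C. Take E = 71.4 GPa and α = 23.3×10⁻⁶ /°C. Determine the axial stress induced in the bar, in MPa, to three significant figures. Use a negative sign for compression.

119 MPa

Free thermal expansion αLΔT = 23.3e-6 · 6730 · -71.3 = -11.18 mm.
The walls impose strain ε = −(-11.18)/6730 = 1.6613e-03; σ = Eε = 71400 · 1.6613e-03 = 118.6 MPa.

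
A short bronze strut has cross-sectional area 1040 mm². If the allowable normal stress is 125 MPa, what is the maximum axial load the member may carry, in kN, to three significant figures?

130 kN

P_max = σ_allow · A = 125 · 1040 = 130000 N = 130 kN.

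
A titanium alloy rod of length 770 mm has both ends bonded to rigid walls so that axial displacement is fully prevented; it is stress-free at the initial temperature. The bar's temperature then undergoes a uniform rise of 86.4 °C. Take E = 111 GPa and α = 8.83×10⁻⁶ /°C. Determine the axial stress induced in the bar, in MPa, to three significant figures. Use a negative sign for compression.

-84.7 MPa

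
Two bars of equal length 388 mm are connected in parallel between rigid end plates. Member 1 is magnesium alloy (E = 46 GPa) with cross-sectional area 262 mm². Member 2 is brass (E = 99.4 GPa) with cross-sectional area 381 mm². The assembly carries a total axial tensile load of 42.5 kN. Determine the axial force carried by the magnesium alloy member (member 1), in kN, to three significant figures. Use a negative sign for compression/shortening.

10.3 kN

Equal strain + equilibrium ⇒ each member carries load in proportion to AE: A₁E₁ = 12050000 N, A₂E₂ = 37870000 N, ΣAE = 49920000 N.
F₁ = P·A₁E₁/ΣAE = 42500·12050000/49920000 = 10260 N.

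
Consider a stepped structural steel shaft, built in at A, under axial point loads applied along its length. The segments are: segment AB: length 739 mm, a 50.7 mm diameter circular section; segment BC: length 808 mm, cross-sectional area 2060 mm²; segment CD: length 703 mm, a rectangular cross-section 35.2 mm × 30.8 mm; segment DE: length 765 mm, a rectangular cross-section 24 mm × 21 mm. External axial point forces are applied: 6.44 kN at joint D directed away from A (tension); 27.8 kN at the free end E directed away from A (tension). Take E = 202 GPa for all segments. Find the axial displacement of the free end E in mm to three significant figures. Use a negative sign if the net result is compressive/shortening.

0.447 mm

Internal axial forces (sectioning from the free end, tension +): N_DE = 27.8 kN, N_CD = 34.24 kN, N_BC = 34.24 kN, N_AB = 34.24 kN.
A_AB = 2019 mm².
A_CD = 1084 mm².
A_DE = 504 mm².
δ_AB = 34240·739/(2019·202000) = 0.06205 mm
δ_BC = 34240·808/(2060·202000) = 0.06649 mm
δ_CD = 34240·703/(1084·202000) = 0.1099 mm
δ_DE = 27800·765/(504·202000) = 0.2089 mm
δ = Σδ_i = 0.4473 mm.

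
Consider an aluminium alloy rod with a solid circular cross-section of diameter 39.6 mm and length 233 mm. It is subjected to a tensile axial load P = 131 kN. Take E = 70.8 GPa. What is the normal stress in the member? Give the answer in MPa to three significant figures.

A = 1232 mm².
σ = N/A = 131000/1232 = 106.4 MPa.

106 MPa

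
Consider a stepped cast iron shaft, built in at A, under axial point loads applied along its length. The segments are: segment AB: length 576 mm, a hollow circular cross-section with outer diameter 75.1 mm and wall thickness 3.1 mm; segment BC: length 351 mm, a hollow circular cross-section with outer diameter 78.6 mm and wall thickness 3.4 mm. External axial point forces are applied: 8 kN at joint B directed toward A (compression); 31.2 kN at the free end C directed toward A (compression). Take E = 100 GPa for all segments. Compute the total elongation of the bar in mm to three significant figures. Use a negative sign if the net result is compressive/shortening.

-0.458 mm

Internal axial forces (sectioning from the free end, tension +): N_BC = -31.2 kN, N_AB = -39.2 kN.
A_AB = 701.2 mm².
A_BC = 803.2 mm².
δ_AB = -39200·576/(701.2·100000) = -0.322 mm
δ_BC = -31200·351/(803.2·100000) = -0.1363 mm
δ = Σδ_i = -0.4583 mm.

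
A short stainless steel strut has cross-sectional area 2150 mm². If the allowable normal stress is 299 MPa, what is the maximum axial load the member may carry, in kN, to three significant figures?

P_max = σ_allow · A = 299 · 2150 = 642800 N = 642.9 kN.

643 kN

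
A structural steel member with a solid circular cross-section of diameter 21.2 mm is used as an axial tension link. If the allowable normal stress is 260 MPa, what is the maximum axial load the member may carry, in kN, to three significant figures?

A = 353 mm².
P_max = σ_allow · A = 260 · 353 = 91780 N = 91.78 kN.

91.8 kN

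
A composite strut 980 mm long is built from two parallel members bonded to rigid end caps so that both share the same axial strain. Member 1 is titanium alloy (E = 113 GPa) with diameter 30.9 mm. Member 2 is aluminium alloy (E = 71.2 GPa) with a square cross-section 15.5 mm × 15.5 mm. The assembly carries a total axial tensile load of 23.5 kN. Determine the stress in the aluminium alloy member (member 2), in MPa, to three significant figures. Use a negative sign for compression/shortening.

16.4 MPa

A_1 = 749.9 mm².
A_2 = 240.2 mm².
Equal strain + equilibrium ⇒ each member carries load in proportion to AE: A₁E₁ = 84740000 N, A₂E₂ = 17110000 N, ΣAE = 101800000 N.
σ₂ = P·E₂/ΣAE = 23500·71200/101800000 = 16.43 MPa.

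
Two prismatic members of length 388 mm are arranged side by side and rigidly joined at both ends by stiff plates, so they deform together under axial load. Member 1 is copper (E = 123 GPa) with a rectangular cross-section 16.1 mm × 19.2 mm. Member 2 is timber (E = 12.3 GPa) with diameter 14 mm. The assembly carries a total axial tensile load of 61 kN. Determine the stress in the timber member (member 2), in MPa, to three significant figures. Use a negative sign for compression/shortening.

A_1 = 309.1 mm².
A_2 = 153.9 mm².
Equal strain + equilibrium ⇒ each member carries load in proportion to AE: A₁E₁ = 38020000 N, A₂E₂ = 1893000 N, ΣAE = 39920000 N.
σ₂ = P·E₂/ΣAE = 61000·12300/39920000 = 18.8 MPa.

18.8 MPa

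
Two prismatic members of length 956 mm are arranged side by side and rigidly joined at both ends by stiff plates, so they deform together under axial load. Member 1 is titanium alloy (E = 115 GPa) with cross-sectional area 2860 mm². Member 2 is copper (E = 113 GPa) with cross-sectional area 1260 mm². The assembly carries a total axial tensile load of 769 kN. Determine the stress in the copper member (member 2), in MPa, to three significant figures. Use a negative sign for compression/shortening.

184 MPa

Equal strain + equilibrium ⇒ each member carries load in proportion to AE: A₁E₁ = 328900000 N, A₂E₂ = 142400000 N, ΣAE = 471300000 N.
σ₂ = P·E₂/ΣAE = 769000·113000/471300000 = 184.4 MPa.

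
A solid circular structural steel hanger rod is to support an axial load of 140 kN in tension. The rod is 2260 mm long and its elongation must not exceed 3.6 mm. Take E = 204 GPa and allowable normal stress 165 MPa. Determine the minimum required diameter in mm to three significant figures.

Required area A ≥ P/σ_allow = 140000/165 = 848.5 mm².
For a solid circular section, d ≥ √(4A/π) = 32.87 mm.
Elongation limit: A ≥ PL/(Eδ_allow) = 140000·2260/(204000·3.6) = 430.8 mm² ⇒ d ≥ 23.42 mm.
The stress limit governs.

32.9 mm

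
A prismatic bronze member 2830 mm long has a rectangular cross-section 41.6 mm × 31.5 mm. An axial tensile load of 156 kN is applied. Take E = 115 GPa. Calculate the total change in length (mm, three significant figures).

A = 1310 mm².
δ_mech = NL/(AE) = 156000·2830/(1310·115000) = 2.93 mm.

2.93 mm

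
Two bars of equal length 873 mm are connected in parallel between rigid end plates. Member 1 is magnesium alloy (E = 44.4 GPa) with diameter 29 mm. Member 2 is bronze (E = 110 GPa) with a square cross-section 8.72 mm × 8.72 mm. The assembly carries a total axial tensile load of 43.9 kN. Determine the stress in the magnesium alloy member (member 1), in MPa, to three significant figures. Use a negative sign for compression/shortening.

51.7 MPa

A_1 = 660.5 mm².
A_2 = 76.04 mm².
Equal strain + equilibrium ⇒ each member carries load in proportion to AE: A₁E₁ = 29330000 N, A₂E₂ = 8364000 N, ΣAE = 37690000 N.
σ₁ = P·E₁/ΣAE = 43900·44400/37690000 = 51.71 MPa.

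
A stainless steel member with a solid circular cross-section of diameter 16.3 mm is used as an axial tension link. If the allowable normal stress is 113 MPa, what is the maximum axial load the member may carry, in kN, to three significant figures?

A = 208.7 mm².
P_max = σ_allow · A = 113 · 208.7 = 23580 N = 23.58 kN.

23.6 kN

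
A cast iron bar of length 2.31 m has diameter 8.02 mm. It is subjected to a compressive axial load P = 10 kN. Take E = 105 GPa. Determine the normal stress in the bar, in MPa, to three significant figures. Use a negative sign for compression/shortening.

-198 MPa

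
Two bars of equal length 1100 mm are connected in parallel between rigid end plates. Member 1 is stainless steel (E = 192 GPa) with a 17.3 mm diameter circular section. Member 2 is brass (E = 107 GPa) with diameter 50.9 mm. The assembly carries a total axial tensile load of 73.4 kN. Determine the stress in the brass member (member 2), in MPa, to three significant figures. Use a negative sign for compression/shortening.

29.9 MPa

A_1 = 235.1 mm².
A_2 = 2035 mm².
Equal strain + equilibrium ⇒ each member carries load in proportion to AE: A₁E₁ = 45130000 N, A₂E₂ = 217700000 N, ΣAE = 262900000 N.
σ₂ = P·E₂/ΣAE = 73400·107000/262900000 = 29.88 MPa.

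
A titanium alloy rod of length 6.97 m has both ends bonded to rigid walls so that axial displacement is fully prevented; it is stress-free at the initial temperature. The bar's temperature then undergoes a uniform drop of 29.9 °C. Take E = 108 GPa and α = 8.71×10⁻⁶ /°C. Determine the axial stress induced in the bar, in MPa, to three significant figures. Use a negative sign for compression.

Free thermal expansion αLΔT = 8.71e-6 · 6970 · -29.9 = -1.815 mm.
The walls impose strain ε = −(-1.815)/6970 = 2.6043e-04; σ = Eε = 108000 · 2.6043e-04 = 28.13 MPa.

28.1 MPa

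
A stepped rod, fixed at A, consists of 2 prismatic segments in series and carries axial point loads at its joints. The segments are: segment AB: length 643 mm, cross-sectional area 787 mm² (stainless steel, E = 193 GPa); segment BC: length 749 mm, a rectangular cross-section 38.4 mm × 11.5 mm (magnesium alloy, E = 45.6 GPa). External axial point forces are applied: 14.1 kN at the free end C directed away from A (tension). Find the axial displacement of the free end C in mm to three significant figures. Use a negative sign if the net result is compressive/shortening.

0.584 mm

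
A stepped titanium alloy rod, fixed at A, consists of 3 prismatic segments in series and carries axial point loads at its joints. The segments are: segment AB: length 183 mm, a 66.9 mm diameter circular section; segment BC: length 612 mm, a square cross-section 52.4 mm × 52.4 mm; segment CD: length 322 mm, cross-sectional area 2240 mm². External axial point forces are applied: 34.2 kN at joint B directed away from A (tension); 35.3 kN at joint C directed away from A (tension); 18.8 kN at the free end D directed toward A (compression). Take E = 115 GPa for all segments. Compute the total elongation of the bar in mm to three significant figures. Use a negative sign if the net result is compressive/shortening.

0.0314 mm

Internal axial forces (sectioning from the free end, tension +): N_CD = -18.8 kN, N_BC = 16.5 kN, N_AB = 50.7 kN.
A_AB = 3515 mm².
A_BC = 2746 mm².
δ_AB = 50700·183/(3515·115000) = 0.02295 mm
δ_BC = 16500·612/(2746·115000) = 0.03198 mm
δ_CD = -18800·322/(2240·115000) = -0.0235 mm
δ = Σδ_i = 0.03143 mm.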